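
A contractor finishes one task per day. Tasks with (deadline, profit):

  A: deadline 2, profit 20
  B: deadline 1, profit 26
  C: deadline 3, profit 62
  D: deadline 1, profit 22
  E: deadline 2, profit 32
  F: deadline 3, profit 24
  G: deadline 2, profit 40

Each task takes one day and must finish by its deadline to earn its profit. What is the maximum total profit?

By profit: C(d3,62), G(d2,40), E(d2,32), B(d1,26), F(d3,24), D(d1,22), A(d2,20)
C→slot 3; G→slot 2; E→slot 1; B skipped; F skipped; D skipped; A skipped.
Profit = 32 + 40 + 62 = 134

134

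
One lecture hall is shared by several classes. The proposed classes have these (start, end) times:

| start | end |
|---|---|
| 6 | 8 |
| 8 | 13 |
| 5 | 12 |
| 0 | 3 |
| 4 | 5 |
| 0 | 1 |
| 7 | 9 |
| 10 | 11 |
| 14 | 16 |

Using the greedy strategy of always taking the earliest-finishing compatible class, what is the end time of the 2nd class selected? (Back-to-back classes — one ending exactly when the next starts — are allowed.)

5

Sorted by end: (0,1)  (0,3)  (4,5)  (6,8)  (7,9)  (10,11)  (5,12)  (8,13)  (14,16)
take (0,1); take (4,5); take (6,8); take (10,11); take (14,16).
Selected: (0,1) (4,5) (6,8) (10,11) (14,16)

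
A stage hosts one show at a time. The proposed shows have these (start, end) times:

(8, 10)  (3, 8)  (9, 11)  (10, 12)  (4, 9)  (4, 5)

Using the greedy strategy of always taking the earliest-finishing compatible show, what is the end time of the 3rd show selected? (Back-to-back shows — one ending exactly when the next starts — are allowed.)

Sorted by end: (4,5)  (3,8)  (4,9)  (8,10)  (9,11)  (10,12)
take (4,5); skip (3,8); skip (4,9); take (8,10); take (10,12).
Selected: (4,5) (8,10) (10,12)

12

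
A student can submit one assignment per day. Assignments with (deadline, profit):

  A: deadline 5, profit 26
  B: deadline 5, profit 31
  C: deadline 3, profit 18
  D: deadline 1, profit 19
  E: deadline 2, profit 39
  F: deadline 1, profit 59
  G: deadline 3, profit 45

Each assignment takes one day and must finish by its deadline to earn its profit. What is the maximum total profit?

Profit order: F=59 G=45 E=39 B=31 A=26 D=19 C=18
Assign: F→slot 1, G→slot 3, E→slot 2, B→slot 5, A→slot 4, D skipped, C skipped.
Slots: [1:F] [2:E] [3:G] [4:A] [5:B]
Profit = 59 + 39 + 45 + 26 + 31 = 200

200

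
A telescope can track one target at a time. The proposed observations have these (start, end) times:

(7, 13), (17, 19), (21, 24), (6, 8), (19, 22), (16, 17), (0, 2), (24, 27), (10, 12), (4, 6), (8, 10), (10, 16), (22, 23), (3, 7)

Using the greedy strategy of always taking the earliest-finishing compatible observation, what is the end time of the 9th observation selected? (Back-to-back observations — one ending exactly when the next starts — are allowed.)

Greedy by earliest finish: after sorting by end time, pick each interval compatible with the last pick.
Sorted by end: (0,2)  (4,6)  (3,7)  (6,8)  (8,10)  (10,12)  (7,13)  (10,16)  (16,17)  (17,19)  (19,22)  (22,23)  (21,24)  (24,27)
take (0,2); take (4,6); skip (3,7); take (6,8); take (8,10); take (10,12); take (16,17); take (17,19); take (19,22); take (22,23); skip (21,24); take (24,27).
Selected: (0,2) (4,6) (6,8) (8,10) (10,12) (16,17) (17,19) (19,22) (22,23) (24,27)

23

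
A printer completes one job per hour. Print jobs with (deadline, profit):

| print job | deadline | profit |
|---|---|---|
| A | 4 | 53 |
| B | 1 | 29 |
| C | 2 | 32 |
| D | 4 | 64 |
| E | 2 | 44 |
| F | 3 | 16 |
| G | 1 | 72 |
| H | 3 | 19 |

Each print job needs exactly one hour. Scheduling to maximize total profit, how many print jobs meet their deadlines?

Profit order: G=72 D=64 A=53 E=44 C=32 B=29 H=19 F=16
Assign: G→slot 1, D→slot 4, A→slot 3, E→slot 2, C skipped, B skipped, H skipped, F skipped.
Slots: [1:G] [2:E] [3:A] [4:D]
4 of 8 scheduled.

4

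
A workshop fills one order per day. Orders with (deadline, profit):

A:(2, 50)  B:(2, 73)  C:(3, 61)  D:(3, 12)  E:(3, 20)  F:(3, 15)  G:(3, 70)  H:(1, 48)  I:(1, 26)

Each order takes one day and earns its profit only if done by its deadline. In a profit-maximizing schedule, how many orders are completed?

Take jobs in profit order; each goes to the latest open slot no later than its deadline.
Profit order: B=73 G=70 C=61 A=50 H=48 I=26 E=20 F=15 D=12
Assign: B→slot 2, G→slot 3, C→slot 1, A skipped, H skipped, I skipped, E skipped, F skipped, D skipped.
Slots: [1:C] [2:B] [3:G]
3 of 9 scheduled.

3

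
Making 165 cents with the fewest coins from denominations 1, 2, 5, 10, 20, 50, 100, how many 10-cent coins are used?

165 − 1×100→65 − 1×50→15 − 1×10→5 − 1×5→0
Count of 10: 1

1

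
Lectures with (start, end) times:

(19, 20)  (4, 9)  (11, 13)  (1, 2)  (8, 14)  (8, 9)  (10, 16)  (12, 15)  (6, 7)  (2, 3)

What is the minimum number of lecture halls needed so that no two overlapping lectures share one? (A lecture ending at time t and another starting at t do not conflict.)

starts: [1, 2, 4, 6, 8, 8, 10, 11, 12, 19]
ends:   [2, 3, 7, 9, 9, 13, 14, 15, 16, 20]
s1→1 e2→0 s2→1 e3→0 s4→1 s6→2 e7→1 s8→2 s8→3 e9→2 e9→1 s10→2 s11→3 s12→4  — peak 4.

4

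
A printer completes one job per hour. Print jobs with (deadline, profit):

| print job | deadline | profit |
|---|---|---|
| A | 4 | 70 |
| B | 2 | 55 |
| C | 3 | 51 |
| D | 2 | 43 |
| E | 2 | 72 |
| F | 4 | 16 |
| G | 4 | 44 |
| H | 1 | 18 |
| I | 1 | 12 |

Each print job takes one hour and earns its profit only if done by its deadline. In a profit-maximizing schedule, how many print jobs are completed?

4

Profit order: E=72 A=70 B=55 C=51 G=44 D=43 H=18 F=16 I=12
Assign: E→slot 2, A→slot 4, B→slot 1, C→slot 3, G skipped, D skipped, H skipped, F skipped, I skipped.
Slots: [1:B] [2:E] [3:C] [4:A]
4 of 9 scheduled.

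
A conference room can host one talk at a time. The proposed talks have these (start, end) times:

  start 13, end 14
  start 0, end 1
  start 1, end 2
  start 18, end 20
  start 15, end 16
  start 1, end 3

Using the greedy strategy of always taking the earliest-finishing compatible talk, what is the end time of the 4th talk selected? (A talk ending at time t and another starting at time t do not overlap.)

Greedy by earliest finish: after sorting by end time, pick each interval compatible with the last pick.
By end time: (0,1), (1,2), (1,3), (13,14), (15,16), (18,20).
Pick (0,1); next start ≥ 1 → (1,2); next start ≥ 2 → (13,14); next start ≥ 14 → (15,16); next start ≥ 16 → (18,20).
Selected: (0,1) (1,2) (13,14) (15,16) (18,20)

16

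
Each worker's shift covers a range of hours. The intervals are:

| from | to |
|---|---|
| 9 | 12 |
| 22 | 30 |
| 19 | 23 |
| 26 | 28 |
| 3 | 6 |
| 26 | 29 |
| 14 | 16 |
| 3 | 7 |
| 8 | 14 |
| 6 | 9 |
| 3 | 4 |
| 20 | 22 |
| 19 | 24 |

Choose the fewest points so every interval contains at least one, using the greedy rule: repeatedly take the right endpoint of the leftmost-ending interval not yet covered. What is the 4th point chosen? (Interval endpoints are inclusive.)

By right end: [3,4]  [3,6]  [3,7]  [6,9]  [9,12]  [8,14]  [14,16]  [20,22]  [19,23]  [19,24]  [26,28]  [26,29]  [22,30]
[3,4] uncovered → point at 4; [6,9] uncovered → point at 9; [14,16] uncovered → point at 16; [20,22] uncovered → point at 22; [26,28] uncovered → point at 28.
Points: 4, 9, 16, 22, 28 (5 total).

22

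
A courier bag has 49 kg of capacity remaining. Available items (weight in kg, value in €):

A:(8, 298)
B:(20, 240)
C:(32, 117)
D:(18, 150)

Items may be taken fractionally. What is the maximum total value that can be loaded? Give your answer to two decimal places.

698.97

Greedy by value/weight ratio, highest first.
Order: A (298/8=37.25) > B (240/20=12.00) > D (150/18=8.33) > C (117/32=3.66)
Fill: take A (8 @ 298) → take B (20 @ 240) → take D (18 @ 150) → take 3/32 of C → 10.97; 49/49 used.
Total value = 698.97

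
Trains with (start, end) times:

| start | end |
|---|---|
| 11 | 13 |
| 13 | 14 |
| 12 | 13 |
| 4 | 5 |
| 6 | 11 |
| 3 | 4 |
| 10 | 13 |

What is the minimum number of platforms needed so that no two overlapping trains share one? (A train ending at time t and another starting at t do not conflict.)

Count concurrent intervals with a sweep; the peak is the room count.
starts: [3, 4, 6, 10, 11, 12, 13]
ends:   [4, 5, 11, 13, 13, 13, 14]
s3→1 e4→0 s4→1 e5→0 s6→1 s10→2 e11→1 s11→2 s12→3  — peak 3.

3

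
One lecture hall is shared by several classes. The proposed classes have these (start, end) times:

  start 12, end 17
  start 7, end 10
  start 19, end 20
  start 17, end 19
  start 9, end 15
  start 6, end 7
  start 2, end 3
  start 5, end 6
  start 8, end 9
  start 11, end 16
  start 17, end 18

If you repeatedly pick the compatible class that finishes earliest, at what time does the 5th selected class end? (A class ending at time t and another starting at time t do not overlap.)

Greedy by earliest finish: after sorting by end time, pick each interval compatible with the last pick.
Sorted by end: (2,3)  (5,6)  (6,7)  (8,9)  (7,10)  (9,15)  (11,16)  (12,17)  (17,18)  (17,19)  (19,20)
take (2,3); take (5,6); take (6,7); take (8,9); skip (7,10); take (9,15); skip (11,16); take (17,18); skip (17,19); take (19,20).
Selected: (2,3) (5,6) (6,7) (8,9) (9,15) (17,18) (19,20)

15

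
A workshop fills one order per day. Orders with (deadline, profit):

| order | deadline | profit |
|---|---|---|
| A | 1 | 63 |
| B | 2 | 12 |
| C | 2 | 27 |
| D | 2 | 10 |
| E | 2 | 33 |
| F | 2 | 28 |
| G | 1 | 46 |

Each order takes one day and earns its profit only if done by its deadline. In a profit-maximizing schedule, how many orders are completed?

By profit: A(d1,63), G(d1,46), E(d2,33), F(d2,28), C(d2,27), B(d2,12), D(d2,10)
A→slot 1; G skipped; E→slot 2; F skipped; C skipped; B skipped; D skipped.
2 of 7 scheduled.

2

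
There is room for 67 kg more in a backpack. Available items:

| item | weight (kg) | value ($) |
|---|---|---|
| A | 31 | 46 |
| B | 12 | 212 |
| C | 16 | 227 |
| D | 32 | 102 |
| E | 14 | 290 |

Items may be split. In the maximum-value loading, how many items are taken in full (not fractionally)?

3

Ratios (sorted): E 20.71, B 17.67, C 14.19, D 3.19, A 1.48
take E (14 @ 290); take B (12 @ 212); take C (16 @ 227); take 25/32 of D → 79.69. Capacity used 67/67.
3 item(s) taken whole; one partial (take 25/32 of D).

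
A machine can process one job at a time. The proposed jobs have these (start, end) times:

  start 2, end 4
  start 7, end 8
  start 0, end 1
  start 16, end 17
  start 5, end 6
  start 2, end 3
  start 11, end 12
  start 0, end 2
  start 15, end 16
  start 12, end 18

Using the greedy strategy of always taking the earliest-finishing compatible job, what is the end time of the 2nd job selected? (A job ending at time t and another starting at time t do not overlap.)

Greedy by earliest finish: after sorting by end time, pick each interval compatible with the last pick.
By end time: (0,1), (0,2), (2,3), (2,4), (5,6), (7,8), (11,12), (15,16), (16,17), (12,18).
Pick (0,1); next start ≥ 1 → (2,3); next start ≥ 3 → (5,6); next start ≥ 6 → (7,8); next start ≥ 8 → (11,12); next start ≥ 12 → (15,16); next start ≥ 16 → (16,17).
Selected: (0,1) (2,3) (5,6) (7,8) (11,12) (15,16) (16,17)

3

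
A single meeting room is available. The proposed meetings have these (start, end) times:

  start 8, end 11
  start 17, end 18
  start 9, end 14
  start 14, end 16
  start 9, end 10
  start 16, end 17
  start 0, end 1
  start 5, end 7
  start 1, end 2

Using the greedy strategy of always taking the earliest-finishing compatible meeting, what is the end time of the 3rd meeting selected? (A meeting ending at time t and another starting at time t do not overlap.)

7

Sorted by end: (0,1)  (1,2)  (5,7)  (9,10)  (8,11)  (9,14)  (14,16)  (16,17)  (17,18)
take (0,1); take (1,2); take (5,7); take (9,10); take (14,16); take (16,17); take (17,18).
Selected: (0,1) (1,2) (5,7) (9,10) (14,16) (16,17) (17,18)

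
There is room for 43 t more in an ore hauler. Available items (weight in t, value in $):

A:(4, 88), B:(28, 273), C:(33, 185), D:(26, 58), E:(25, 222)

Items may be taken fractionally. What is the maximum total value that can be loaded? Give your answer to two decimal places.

Ratios (sorted): A 22.00, B 9.75, E 8.88, C 5.61, D 2.23
take A (4 @ 88); take B (28 @ 273); take 11/25 of E → 97.68. Capacity used 43/43.
Total value = 458.68

458.68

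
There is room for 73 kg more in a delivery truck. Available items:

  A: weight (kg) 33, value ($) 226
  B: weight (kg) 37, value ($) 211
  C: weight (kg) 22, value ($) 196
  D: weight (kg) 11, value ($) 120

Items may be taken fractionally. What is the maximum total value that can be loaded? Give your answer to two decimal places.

Order: D (120/11=10.91) > C (196/22=8.91) > A (226/33=6.85) > B (211/37=5.70)
Fill: take D (11 @ 120) → take C (22 @ 196) → take A (33 @ 226) → take 7/37 of B → 39.92; 73/73 used.
Total value = 581.92

581.92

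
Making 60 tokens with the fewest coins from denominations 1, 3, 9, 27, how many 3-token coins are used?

Greedy: take as many of the largest coin as possible, then repeat with the remainder.
60 − 2×27→6 − 2×3→0
Count of 3: 2

2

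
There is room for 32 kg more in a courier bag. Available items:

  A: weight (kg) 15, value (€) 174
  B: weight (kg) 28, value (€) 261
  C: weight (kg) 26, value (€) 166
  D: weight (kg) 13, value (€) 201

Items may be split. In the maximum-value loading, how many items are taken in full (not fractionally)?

Sort by value per unit weight and fill in that order.
Order: D (201/13=15.46) > A (174/15=11.60) > B (261/28=9.32) > C (166/26=6.38)
Fill: take D (13 @ 201) → take A (15 @ 174) → take 4/28 of B → 37.29; 32/32 used.
2 item(s) taken whole; one partial (take 4/28 of B).

2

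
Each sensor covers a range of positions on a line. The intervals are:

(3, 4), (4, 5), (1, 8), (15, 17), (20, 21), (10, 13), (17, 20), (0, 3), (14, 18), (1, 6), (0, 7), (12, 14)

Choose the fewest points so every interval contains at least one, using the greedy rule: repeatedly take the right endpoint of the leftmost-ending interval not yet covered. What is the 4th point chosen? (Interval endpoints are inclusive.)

17

By right end: [0,3]  [3,4]  [4,5]  [1,6]  [0,7]  [1,8]  [10,13]  [12,14]  [15,17]  [14,18]  [17,20]  [20,21]
[0,3] uncovered → point at 3; [4,5] uncovered → point at 5; [10,13] uncovered → point at 13; [15,17] uncovered → point at 17; [20,21] uncovered → point at 21.
Points: 3, 5, 13, 17, 21 (5 total).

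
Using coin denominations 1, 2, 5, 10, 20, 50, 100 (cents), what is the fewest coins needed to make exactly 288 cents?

8

Greedy: take as many of the largest coin as possible, then repeat with the remainder.
288 = 2×100 + 1×50 + 1×20 + 1×10 + 1×5 + 1×2 + 1×1
Total coins = 2 + 1 + 1 + 1 + 1 + 1 + 1 = 8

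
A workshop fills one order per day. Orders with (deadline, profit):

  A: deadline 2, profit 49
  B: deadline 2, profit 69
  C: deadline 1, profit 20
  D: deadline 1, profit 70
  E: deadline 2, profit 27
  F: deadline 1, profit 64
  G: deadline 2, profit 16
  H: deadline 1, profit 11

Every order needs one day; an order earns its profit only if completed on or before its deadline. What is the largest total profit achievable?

139

Take jobs in profit order; each goes to the latest open slot no later than its deadline.
By profit: D(d1,70), B(d2,69), F(d1,64), A(d2,49), E(d2,27), C(d1,20), G(d2,16), H(d1,11)
D→slot 1; B→slot 2; F skipped; A skipped; E skipped; C skipped; G skipped; H skipped.
Profit = 70 + 69 = 139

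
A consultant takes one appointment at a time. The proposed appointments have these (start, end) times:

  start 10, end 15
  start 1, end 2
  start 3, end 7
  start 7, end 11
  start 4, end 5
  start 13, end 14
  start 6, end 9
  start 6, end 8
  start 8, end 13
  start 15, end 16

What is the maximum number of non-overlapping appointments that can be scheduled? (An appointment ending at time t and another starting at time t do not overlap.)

Greedy by earliest finish: after sorting by end time, pick each interval compatible with the last pick.
By end time: (1,2), (4,5), (3,7), (6,8), (6,9), (7,11), (8,13), (13,14), (10,15), (15,16).
Pick (1,2); next start ≥ 2 → (4,5); next start ≥ 5 → (6,8); next start ≥ 8 → (8,13); next start ≥ 13 → (13,14); next start ≥ 14 → (15,16).
Selected 6 appointments.

6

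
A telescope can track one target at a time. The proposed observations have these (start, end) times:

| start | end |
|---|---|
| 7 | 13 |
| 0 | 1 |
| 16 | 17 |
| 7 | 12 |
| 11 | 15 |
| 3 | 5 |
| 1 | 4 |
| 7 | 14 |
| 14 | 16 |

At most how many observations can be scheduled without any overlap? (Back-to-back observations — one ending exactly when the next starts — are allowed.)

5

Greedy by earliest finish: after sorting by end time, pick each interval compatible with the last pick.
Sorted by end: (0,1)  (1,4)  (3,5)  (7,12)  (7,13)  (7,14)  (11,15)  (14,16)  (16,17)
take (0,1); take (1,4); skip (3,5); take (7,12); skip (11,15); take (14,16); take (16,17).
Selected 5 observations.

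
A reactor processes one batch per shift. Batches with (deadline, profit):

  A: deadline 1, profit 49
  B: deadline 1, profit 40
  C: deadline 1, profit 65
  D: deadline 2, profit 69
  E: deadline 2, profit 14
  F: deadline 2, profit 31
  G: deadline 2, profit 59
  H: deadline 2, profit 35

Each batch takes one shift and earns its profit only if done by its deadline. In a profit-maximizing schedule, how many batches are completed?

Sort by profit descending; place each in the latest free slot ≤ its deadline.
Profit order: D=69 C=65 G=59 A=49 B=40 H=35 F=31 E=14
Assign: D→slot 2, C→slot 1, G skipped, A skipped, B skipped, H skipped, F skipped, E skipped.
Slots: [1:C] [2:D]
2 of 8 scheduled.

2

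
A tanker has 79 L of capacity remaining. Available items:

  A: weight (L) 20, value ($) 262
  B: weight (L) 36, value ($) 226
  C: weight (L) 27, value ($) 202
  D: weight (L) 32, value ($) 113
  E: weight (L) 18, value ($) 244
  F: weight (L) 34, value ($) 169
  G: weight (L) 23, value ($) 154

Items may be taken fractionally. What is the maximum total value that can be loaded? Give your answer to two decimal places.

Greedy by value/weight ratio, highest first.
Ratios (sorted): E 13.56, A 13.10, C 7.48, G 6.70, B 6.28, F 4.97, D 3.53
take E (18 @ 244); take A (20 @ 262); take C (27 @ 202); take 14/23 of G → 93.74. Capacity used 79/79.
Total value = 801.74

801.74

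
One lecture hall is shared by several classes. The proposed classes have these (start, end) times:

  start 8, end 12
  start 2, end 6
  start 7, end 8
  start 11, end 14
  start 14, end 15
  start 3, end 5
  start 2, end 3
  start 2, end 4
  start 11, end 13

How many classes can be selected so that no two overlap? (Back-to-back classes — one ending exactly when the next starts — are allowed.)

5

Sorted by end: (2,3)  (2,4)  (3,5)  (2,6)  (7,8)  (8,12)  (11,13)  (11,14)  (14,15)
take (2,3); skip (2,4); take (3,5); skip (2,6); take (7,8); take (8,12); skip (11,13); take (14,15).
Selected 5 classes.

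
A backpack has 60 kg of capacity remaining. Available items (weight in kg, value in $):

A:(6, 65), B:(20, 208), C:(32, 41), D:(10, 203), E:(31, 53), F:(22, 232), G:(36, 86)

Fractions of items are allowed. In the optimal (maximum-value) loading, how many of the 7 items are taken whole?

4

Sort by value per unit weight and fill in that order.
Ratios (sorted): D 20.30, A 10.83, F 10.55, B 10.40, G 2.39, E 1.71, C 1.28
take D (10 @ 203); take A (6 @ 65); take F (22 @ 232); take B (20 @ 208); take 2/36 of G → 4.78. Capacity used 60/60.
4 item(s) taken whole; one partial (take 2/36 of G).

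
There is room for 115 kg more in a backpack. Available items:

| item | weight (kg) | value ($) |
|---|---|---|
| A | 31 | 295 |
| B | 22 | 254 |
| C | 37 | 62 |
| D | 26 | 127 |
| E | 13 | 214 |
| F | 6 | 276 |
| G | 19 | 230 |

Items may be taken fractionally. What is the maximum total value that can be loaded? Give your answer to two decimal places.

1386.23

Order: F (276/6=46.00) > E (214/13=16.46) > G (230/19=12.11) > B (254/22=11.55) > A (295/31=9.52) > D (127/26=4.88) > C (62/37=1.68)
Fill: take F (6 @ 276) → take E (13 @ 214) → take G (19 @ 230) → take B (22 @ 254) → take A (31 @ 295) → take 24/26 of D → 117.23; 115/115 used.
Total value = 1386.23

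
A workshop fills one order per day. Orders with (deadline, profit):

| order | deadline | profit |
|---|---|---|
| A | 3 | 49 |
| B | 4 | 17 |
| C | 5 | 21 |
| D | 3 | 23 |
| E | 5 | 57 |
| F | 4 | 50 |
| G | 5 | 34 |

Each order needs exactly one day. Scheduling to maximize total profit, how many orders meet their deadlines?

5

Sort by profit descending; place each in the latest free slot ≤ its deadline.
By profit: E(d5,57), F(d4,50), A(d3,49), G(d5,34), D(d3,23), C(d5,21), B(d4,17)
E→slot 5; F→slot 4; A→slot 3; G→slot 2; D→slot 1; C skipped; B skipped.
5 of 7 scheduled.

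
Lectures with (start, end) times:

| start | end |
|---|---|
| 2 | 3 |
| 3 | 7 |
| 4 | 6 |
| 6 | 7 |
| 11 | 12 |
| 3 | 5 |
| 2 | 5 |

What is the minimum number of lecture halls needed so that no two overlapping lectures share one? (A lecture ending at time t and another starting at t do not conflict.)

4

starts: [2, 2, 3, 3, 4, 6, 11]
ends:   [3, 5, 5, 6, 7, 7, 12]
s2→1 s2→2 e3→1 s3→2 s3→3 s4→4  — peak 4.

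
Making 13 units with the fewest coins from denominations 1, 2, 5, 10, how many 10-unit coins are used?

1

Greedy: take as many of the largest coin as possible, then repeat with the remainder.
13 = 1×10 + 1×2 + 1×1
Count of 10: 1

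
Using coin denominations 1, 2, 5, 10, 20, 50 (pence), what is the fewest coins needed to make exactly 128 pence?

6

Greedy: take as many of the largest coin as possible, then repeat with the remainder.
128 = 2×50 + 1×20 + 1×5 + 1×2 + 1×1
Total coins = 2 + 1 + 1 + 1 + 1 = 6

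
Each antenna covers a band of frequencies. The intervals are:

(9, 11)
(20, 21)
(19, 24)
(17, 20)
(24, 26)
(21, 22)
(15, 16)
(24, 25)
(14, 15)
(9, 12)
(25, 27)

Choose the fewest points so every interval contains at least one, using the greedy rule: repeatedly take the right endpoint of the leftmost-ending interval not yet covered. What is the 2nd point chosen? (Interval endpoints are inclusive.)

Process intervals by earliest right end; each time one isn't hit yet, stab at its right endpoint.
Sorted: [9,11] [9,12] [14,15] [15,16] [17,20] [20,21] [21,22] [19,24] [24,25] [24,26] [25,27]
{[9,11],[9,12]} hit by 11; {[14,15],[15,16]} hit by 15; {[17,20],[20,21]} hit by 20; {[21,22],[19,24]} hit by 22; {[24,25],[24,26],[25,27]} hit by 25.
Points: 11, 15, 20, 22, 25 (5 total).

15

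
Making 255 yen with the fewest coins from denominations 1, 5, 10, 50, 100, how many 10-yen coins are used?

0

Use the largest denomination that fits, subtract, and repeat.
255 = 2×100 + 1×50 + 1×5
Count of 10: 0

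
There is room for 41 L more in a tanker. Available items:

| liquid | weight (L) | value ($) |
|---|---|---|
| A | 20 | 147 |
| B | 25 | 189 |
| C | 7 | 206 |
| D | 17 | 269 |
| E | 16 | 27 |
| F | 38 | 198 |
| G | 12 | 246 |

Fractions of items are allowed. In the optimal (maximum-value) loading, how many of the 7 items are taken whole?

Greedy by value/weight ratio, highest first.
Ratios (sorted): C 29.43, G 20.50, D 15.82, B 7.56, A 7.35, F 5.21, E 1.69
take C (7 @ 206); take G (12 @ 246); take D (17 @ 269); take 5/25 of B → 37.80. Capacity used 41/41.
3 item(s) taken whole; one partial (take 5/25 of B).

3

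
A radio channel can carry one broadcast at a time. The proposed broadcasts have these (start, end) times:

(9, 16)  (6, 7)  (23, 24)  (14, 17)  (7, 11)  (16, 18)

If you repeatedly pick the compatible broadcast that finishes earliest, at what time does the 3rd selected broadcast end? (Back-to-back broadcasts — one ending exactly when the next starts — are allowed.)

17

Sort by end time and greedily take each interval whose start is ≥ the last chosen end.
By end time: (6,7), (7,11), (9,16), (14,17), (16,18), (23,24).
Pick (6,7); next start ≥ 7 → (7,11); next start ≥ 11 → (14,17); next start ≥ 17 → (23,24).
Selected: (6,7) (7,11) (14,17) (23,24)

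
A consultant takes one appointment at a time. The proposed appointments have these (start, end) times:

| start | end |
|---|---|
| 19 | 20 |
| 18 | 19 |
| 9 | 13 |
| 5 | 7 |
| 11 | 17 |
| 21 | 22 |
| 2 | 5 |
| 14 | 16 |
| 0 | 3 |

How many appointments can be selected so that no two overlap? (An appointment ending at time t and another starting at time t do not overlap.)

Sort by end time and greedily take each interval whose start is ≥ the last chosen end.
Sorted by end: (0,3)  (2,5)  (5,7)  (9,13)  (14,16)  (11,17)  (18,19)  (19,20)  (21,22)
take (0,3); skip (2,5); take (5,7); take (9,13); take (14,16); take (18,19); take (19,20); take (21,22).
Selected 7 appointments.

7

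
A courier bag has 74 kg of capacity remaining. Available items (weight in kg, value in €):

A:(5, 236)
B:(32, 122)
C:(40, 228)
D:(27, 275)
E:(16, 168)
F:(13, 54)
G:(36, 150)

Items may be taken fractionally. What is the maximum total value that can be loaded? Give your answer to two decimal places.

827.20

Ratios (sorted): A 47.20, E 10.50, D 10.19, C 5.70, G 4.17, F 4.15, B 3.81
take A (5 @ 236); take E (16 @ 168); take D (27 @ 275); take 26/40 of C → 148.20. Capacity used 74/74.
Total value = 827.20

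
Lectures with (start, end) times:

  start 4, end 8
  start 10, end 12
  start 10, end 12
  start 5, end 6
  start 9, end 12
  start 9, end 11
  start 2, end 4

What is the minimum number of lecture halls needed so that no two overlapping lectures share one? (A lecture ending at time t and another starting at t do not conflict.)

The answer is the maximum number of intervals overlapping at any instant.
Events (time:±→running): 2:+→1 4:-→0 4:+→1 5:+→2 6:-→1 8:-→0 9:+→1 9:+→2 10:+→3 10:+→4 … peak 4.

4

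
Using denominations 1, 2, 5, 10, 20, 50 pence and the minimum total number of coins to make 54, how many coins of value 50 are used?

Use the largest denomination that fits, subtract, and repeat.
54 = 1×50 + 2×2
Count of 50: 1

1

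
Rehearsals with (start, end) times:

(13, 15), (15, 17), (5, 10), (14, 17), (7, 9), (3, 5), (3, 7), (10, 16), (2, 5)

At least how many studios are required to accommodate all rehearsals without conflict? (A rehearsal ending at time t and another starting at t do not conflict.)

3

starts: [2, 3, 3, 5, 7, 10, 13, 14, 15]
ends:   [5, 5, 7, 9, 10, 15, 16, 17, 17]
s2→1 s3→2 s3→3  — peak 3.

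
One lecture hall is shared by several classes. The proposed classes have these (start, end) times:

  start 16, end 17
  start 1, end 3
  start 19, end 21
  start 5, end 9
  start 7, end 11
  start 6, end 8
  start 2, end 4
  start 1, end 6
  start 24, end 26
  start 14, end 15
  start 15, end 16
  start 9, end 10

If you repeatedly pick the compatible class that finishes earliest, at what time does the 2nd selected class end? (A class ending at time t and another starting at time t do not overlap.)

8

By end time: (1,3), (2,4), (1,6), (6,8), (5,9), (9,10), (7,11), (14,15), (15,16), (16,17), (19,21), (24,26).
Pick (1,3); next start ≥ 3 → (6,8); next start ≥ 8 → (9,10); next start ≥ 10 → (14,15); next start ≥ 15 → (15,16); next start ≥ 16 → (16,17); next start ≥ 17 → (19,21); next start ≥ 21 → (24,26).
Selected: (1,3) (6,8) (9,10) (14,15) (15,16) (16,17) (19,21) (24,26)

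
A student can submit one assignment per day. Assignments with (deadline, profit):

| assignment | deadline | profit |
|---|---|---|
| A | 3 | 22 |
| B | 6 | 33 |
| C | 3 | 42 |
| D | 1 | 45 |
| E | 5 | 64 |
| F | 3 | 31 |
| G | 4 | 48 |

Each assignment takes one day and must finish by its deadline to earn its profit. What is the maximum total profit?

263

By profit: E(d5,64), G(d4,48), D(d1,45), C(d3,42), B(d6,33), F(d3,31), A(d3,22)
E→slot 5; G→slot 4; D→slot 1; C→slot 3; B→slot 6; F→slot 2; A skipped.
Profit = 45 + 31 + 42 + 48 + 64 + 33 = 263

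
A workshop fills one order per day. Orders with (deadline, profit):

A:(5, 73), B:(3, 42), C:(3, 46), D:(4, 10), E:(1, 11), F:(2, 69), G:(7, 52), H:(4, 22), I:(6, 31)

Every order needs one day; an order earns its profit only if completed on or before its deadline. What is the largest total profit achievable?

335

Profit order: A=73 F=69 G=52 C=46 B=42 I=31 H=22 E=11 D=10
Assign: A→slot 5, F→slot 2, G→slot 7, C→slot 3, B→slot 1, I→slot 6, H→slot 4, E skipped, D skipped.
Slots: [1:B] [2:F] [3:C] [4:H] [5:A] [6:I] [7:G]
Profit = 42 + 69 + 46 + 22 + 73 + 31 + 52 = 335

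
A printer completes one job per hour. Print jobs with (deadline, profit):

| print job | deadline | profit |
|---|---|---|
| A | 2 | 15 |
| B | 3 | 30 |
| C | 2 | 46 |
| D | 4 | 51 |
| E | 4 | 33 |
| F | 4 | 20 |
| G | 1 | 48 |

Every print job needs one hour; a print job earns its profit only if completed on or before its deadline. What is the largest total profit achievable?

178

Take jobs in profit order; each goes to the latest open slot no later than its deadline.
By profit: D(d4,51), G(d1,48), C(d2,46), E(d4,33), B(d3,30), F(d4,20), A(d2,15)
D→slot 4; G→slot 1; C→slot 2; E→slot 3; B skipped; F skipped; A skipped.
Profit = 48 + 46 + 33 + 51 = 178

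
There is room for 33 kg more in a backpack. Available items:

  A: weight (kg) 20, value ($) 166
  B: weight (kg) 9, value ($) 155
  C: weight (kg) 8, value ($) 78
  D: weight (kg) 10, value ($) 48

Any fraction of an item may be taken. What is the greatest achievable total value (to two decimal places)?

Greedy by value/weight ratio, highest first.
Ratios (sorted): B 17.22, C 9.75, A 8.30, D 4.80
take B (9 @ 155); take C (8 @ 78); take 16/20 of A → 132.80. Capacity used 33/33.
Total value = 365.80

365.80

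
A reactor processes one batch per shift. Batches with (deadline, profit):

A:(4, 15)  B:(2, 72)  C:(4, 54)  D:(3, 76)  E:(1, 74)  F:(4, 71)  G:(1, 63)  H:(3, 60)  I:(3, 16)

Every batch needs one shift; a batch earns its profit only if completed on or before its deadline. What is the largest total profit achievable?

Take jobs in profit order; each goes to the latest open slot no later than its deadline.
By profit: D(d3,76), E(d1,74), B(d2,72), F(d4,71), G(d1,63), H(d3,60), C(d4,54), I(d3,16), A(d4,15)
D→slot 3; E→slot 1; B→slot 2; F→slot 4; G skipped; H skipped; C skipped; I skipped; A skipped.
Profit = 74 + 72 + 76 + 71 = 293

293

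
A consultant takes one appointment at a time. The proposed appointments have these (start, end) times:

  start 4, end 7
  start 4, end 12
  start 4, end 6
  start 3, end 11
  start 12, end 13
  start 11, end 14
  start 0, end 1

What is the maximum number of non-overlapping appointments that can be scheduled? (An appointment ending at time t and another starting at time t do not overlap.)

Sort by end time and greedily take each interval whose start is ≥ the last chosen end.
By end time: (0,1), (4,6), (4,7), (3,11), (4,12), (12,13), (11,14).
Pick (0,1); next start ≥ 1 → (4,6); next start ≥ 6 → (12,13).
Selected 3 appointments.

3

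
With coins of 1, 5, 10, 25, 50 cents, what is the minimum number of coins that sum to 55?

Greedy: take as many of the largest coin as possible, then repeat with the remainder.
55 − 1×50→5 − 1×5→0
Total coins = 1 + 1 = 2

2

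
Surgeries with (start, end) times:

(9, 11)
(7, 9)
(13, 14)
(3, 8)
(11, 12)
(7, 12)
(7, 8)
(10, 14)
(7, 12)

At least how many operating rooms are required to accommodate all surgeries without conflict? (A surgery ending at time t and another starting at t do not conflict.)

5

The answer is the maximum number of intervals overlapping at any instant.
Events (time:±→running): 3:+→1 7:+→2 7:+→3 7:+→4 7:+→5 … peak 5.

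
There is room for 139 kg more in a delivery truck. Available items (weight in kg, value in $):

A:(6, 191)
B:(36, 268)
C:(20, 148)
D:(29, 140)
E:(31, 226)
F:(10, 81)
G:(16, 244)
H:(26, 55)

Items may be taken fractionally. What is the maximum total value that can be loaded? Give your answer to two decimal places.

1254.55

Order: A (191/6=31.83) > G (244/16=15.25) > F (81/10=8.10) > B (268/36=7.44) > C (148/20=7.40) > E (226/31=7.29) > D (140/29=4.83) > H (55/26=2.12)
Fill: take A (6 @ 191) → take G (16 @ 244) → take F (10 @ 81) → take B (36 @ 268) → take C (20 @ 148) → take E (31 @ 226) → take 20/29 of D → 96.55; 139/139 used.
Total value = 1254.55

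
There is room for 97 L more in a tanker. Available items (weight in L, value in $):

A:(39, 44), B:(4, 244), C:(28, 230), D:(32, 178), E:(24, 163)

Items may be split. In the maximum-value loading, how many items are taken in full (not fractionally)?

4

Order: B (244/4=61.00) > C (230/28=8.21) > E (163/24=6.79) > D (178/32=5.56) > A (44/39=1.13)
Fill: take B (4 @ 244) → take C (28 @ 230) → take E (24 @ 163) → take D (32 @ 178) → take 9/39 of A → 10.15; 97/97 used.
4 item(s) taken whole; one partial (take 9/39 of A).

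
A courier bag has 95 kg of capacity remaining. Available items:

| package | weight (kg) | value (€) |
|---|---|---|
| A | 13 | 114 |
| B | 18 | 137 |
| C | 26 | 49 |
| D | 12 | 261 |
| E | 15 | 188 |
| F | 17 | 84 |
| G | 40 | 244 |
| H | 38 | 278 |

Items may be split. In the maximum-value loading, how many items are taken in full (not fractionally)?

Order: D (261/12=21.75) > E (188/15=12.53) > A (114/13=8.77) > B (137/18=7.61) > H (278/38=7.32) > G (244/40=6.10) > F (84/17=4.94) > C (49/26=1.88)
Fill: take D (12 @ 261) → take E (15 @ 188) → take A (13 @ 114) → take B (18 @ 137) → take 37/38 of H → 270.68; 95/95 used.
4 item(s) taken whole; one partial (take 37/38 of H).

4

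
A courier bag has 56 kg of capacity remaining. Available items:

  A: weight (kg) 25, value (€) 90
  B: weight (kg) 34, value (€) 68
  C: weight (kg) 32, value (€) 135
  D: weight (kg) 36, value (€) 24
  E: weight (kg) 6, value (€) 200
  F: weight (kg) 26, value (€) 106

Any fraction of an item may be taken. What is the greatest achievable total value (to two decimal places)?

Sort by value per unit weight and fill in that order.
Order: E (200/6=33.33) > C (135/32=4.22) > F (106/26=4.08) > A (90/25=3.60) > B (68/34=2.00) > D (24/36=0.67)
Fill: take E (6 @ 200) → take C (32 @ 135) → take 18/26 of F → 73.38; 56/56 used.
Total value = 408.38

408.38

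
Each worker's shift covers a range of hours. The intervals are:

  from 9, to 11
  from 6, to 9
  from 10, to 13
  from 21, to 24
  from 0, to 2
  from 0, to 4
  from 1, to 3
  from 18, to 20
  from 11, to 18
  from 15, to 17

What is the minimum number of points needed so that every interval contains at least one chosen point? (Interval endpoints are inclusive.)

6

Sorted: [0,2] [1,3] [0,4] [6,9] [9,11] [10,13] [15,17] [11,18] [18,20] [21,24]
{[0,2],[1,3],[0,4]} hit by 2; {[6,9],[9,11]} hit by 9; {[10,13]} hit by 13; {[15,17],[11,18]} hit by 17; {[18,20]} hit by 20; {[21,24]} hit by 24.
Points: 2, 9, 13, 17, 20, 24 (6 total).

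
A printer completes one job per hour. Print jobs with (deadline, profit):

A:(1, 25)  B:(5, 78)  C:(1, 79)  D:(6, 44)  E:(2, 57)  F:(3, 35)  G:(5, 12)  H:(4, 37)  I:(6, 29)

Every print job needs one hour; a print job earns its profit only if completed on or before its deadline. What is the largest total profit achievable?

Take jobs in profit order; each goes to the latest open slot no later than its deadline.
By profit: C(d1,79), B(d5,78), E(d2,57), D(d6,44), H(d4,37), F(d3,35), I(d6,29), A(d1,25), G(d5,12)
C→slot 1; B→slot 5; E→slot 2; D→slot 6; H→slot 4; F→slot 3; I skipped; A skipped; G skipped.
Profit = 79 + 57 + 35 + 37 + 78 + 44 = 330

330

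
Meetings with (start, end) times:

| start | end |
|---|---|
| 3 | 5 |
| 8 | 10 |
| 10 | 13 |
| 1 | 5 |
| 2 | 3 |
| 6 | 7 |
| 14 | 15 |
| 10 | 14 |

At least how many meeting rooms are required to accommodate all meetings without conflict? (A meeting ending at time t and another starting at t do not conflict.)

2

Count concurrent intervals with a sweep; the peak is the room count.
starts: [1, 2, 3, 6, 8, 10, 10, 14]
ends:   [3, 5, 5, 7, 10, 13, 14, 15]
s1→1 s2→2  — peak 2.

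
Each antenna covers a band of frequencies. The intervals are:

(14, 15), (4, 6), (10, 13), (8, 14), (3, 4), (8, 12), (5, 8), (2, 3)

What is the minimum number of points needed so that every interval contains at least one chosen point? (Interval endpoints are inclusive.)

Sorted: [2,3] [3,4] [4,6] [5,8] [8,12] [10,13] [8,14] [14,15]
{[2,3],[3,4]} hit by 3; {[4,6],[5,8]} hit by 6; {[8,12],[10,13],[8,14]} hit by 12; {[14,15]} hit by 15.
Points: 3, 6, 12, 15 (4 total).

4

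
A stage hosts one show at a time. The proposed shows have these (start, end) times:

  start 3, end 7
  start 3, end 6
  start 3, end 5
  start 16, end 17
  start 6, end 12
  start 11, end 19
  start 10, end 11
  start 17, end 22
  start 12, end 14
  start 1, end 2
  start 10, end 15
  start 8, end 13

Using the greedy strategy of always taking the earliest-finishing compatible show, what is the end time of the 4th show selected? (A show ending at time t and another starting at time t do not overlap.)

By end time: (1,2), (3,5), (3,6), (3,7), (10,11), (6,12), (8,13), (12,14), (10,15), (16,17), (11,19), (17,22).
Pick (1,2); next start ≥ 2 → (3,5); next start ≥ 5 → (10,11); next start ≥ 11 → (12,14); next start ≥ 14 → (16,17); next start ≥ 17 → (17,22).
Selected: (1,2) (3,5) (10,11) (12,14) (16,17) (17,22)

14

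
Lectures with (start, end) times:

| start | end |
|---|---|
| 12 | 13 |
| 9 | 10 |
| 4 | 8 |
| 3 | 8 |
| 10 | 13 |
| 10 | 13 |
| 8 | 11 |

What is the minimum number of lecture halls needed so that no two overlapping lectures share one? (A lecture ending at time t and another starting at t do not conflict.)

Count concurrent intervals with a sweep; the peak is the room count.
starts: [3, 4, 8, 9, 10, 10, 12]
ends:   [8, 8, 10, 11, 13, 13, 13]
s3→1 s4→2 e8→1 e8→0 s8→1 s9→2 e10→1 s10→2 s10→3  — peak 3.

3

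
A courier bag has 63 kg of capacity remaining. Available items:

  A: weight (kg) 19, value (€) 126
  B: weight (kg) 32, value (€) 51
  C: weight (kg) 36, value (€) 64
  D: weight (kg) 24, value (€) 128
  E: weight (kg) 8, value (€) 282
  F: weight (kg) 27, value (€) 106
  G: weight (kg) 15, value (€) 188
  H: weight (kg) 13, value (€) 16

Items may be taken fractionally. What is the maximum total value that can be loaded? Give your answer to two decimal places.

708.00

Sort by value per unit weight and fill in that order.
Ratios (sorted): E 35.25, G 12.53, A 6.63, D 5.33, F 3.93, C 1.78, B 1.59, H 1.23
take E (8 @ 282); take G (15 @ 188); take A (19 @ 126); take 21/24 of D → 112.00. Capacity used 63/63.
Total value = 708.00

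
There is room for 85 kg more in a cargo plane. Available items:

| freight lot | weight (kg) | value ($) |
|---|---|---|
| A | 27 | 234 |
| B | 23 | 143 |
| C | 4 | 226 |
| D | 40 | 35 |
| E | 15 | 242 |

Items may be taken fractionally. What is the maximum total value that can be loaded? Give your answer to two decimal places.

859.00

Order: C (226/4=56.50) > E (242/15=16.13) > A (234/27=8.67) > B (143/23=6.22) > D (35/40=0.88)
Fill: take C (4 @ 226) → take E (15 @ 242) → take A (27 @ 234) → take B (23 @ 143) → take 16/40 of D → 14.00; 85/85 used.
Total value = 859.00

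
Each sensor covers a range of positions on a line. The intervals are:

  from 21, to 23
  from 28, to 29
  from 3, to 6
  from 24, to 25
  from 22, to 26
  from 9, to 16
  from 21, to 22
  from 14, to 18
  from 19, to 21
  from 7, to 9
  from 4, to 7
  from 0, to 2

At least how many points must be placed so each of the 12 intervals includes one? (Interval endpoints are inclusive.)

7

By right end: [0,2]  [3,6]  [4,7]  [7,9]  [9,16]  [14,18]  [19,21]  [21,22]  [21,23]  [24,25]  [22,26]  [28,29]
[0,2] uncovered → point at 2; [3,6] uncovered → point at 6; [7,9] uncovered → point at 9; [14,18] uncovered → point at 18; [19,21] uncovered → point at 21; [24,25] uncovered → point at 25; [28,29] uncovered → point at 29.
Points: 2, 6, 9, 18, 21, 25, 29 (7 total).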